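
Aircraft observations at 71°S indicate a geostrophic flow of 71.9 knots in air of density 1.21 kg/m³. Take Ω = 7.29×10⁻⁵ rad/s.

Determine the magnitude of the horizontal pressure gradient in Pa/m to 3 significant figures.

6.17×10⁻³ Pa/m

Coriolis parameter at 71°S:
f = 2Ω sin φ = 2 × 7.29×10⁻⁵ × sin 71° = 1.38×10⁻⁴ s⁻¹
Wind speed in SI: 71.9 knots = 37.0 m/s
Geostrophic balance rearranged: |∂P/∂n| = f ρ V_g
|∂P/∂n| = 1.38×10⁻⁴ × 1.21 × 37.0 = 6.17×10⁻³ Pa/m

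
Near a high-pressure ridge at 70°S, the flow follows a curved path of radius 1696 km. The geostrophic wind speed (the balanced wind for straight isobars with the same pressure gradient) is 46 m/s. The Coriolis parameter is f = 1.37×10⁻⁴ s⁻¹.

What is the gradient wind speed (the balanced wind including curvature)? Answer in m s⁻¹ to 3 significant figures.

63.2 m s⁻¹

Around a high, pressure-gradient force acts outward with centrifugal, so Coriolis balances both:
fV = (1/ρ)|∂P/∂n| + V²/R  →  V² − fR·V + fR·V_g = 0
With fR = 1.37×10⁻⁴ × 1696×10³ m = 232 m/s:
V = [fR − √((fR)² − 4 fR V_g)]/2 = [232 − √(232² − 4×232×46)]/2 = 63.2 m/s
Supergeostrophic (V > V_g = 46 m/s), as expected around a high.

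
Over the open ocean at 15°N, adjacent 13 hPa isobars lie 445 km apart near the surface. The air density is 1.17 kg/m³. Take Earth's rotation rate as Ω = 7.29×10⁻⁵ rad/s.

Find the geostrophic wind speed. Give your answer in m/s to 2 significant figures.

66 m/s

Coriolis parameter at 15°N:
f = 2Ω sin φ = 2 × 7.29×10⁻⁵ × sin 15° = 3.77×10⁻⁵ s⁻¹
Pressure gradient: |∂P/∂n| = 1300 Pa / 445000 m = 2.92×10⁻³ Pa/m
Geostrophic balance (pressure-gradient force = Coriolis force):
V_g = (1/(fρ)) |∂P/∂n| = 2.92×10⁻³ / (3.77×10⁻⁵ × 1.17) = 66.2 m/s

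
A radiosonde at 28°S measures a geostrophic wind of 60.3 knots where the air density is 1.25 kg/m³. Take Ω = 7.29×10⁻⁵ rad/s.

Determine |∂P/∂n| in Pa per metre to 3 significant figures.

2.65×10⁻³ Pa/m

Coriolis parameter at 28°S:
f = 2Ω sin φ = 2 × 7.29×10⁻⁵ × sin 28° = 6.84×10⁻⁵ s⁻¹
Wind speed in SI: 60.3 knots = 31.0 m/s
Geostrophic balance rearranged: |∂P/∂n| = f ρ V_g
|∂P/∂n| = 6.84×10⁻⁵ × 1.25 × 31.0 = 2.65×10⁻³ Pa/m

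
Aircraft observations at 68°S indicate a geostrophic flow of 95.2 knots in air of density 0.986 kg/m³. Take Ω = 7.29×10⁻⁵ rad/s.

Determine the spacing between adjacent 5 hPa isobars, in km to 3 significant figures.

76.6 km

Coriolis parameter at 68°S:
f = 2Ω sin φ = 2 × 7.29×10⁻⁵ × sin 68° = 1.35×10⁻⁴ s⁻¹
Wind speed in SI: 95.2 knots = 49.0 m/s
Geostrophic balance rearranged: |∂P/∂n| = f ρ V_g
|∂P/∂n| = 1.35×10⁻⁴ × 0.986 × 49.0 = 6.53×10⁻³ Pa/m
Isobar spacing: Δn = ΔP/|∂P/∂n| = 500 Pa / 6.53×10⁻³ Pa/m = 76594 m ≈ 76.6 km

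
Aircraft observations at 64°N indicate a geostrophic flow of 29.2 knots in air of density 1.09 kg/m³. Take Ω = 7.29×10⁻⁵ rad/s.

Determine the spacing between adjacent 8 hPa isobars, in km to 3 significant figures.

373 km

Coriolis parameter at 64°N:
f = 2Ω sin φ = 2 × 7.29×10⁻⁵ × sin 64° = 1.31×10⁻⁴ s⁻¹
Wind speed in SI: 29.2 knots = 15.0 m/s
Geostrophic balance rearranged: |∂P/∂n| = f ρ V_g
|∂P/∂n| = 1.31×10⁻⁴ × 1.09 × 15.0 = 2.15×10⁻³ Pa/m
Isobar spacing: Δn = ΔP/|∂P/∂n| = 800 Pa / 2.15×10⁻³ Pa/m = 372842 m ≈ 373 km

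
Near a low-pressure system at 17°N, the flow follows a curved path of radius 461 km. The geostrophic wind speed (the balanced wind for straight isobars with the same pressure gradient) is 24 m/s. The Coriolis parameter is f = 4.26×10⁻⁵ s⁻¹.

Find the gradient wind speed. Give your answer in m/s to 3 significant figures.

14.0 m/s

Around a low, centrifugal force acts outward with Coriolis, so pressure-gradient force balances both:
(1/ρ)|∂P/∂n| = fV + V²/R  →  V² + fR·V − fR·V_g = 0
With fR = 4.26×10⁻⁵ × 461×10³ m = 19.6 m/s:
V = [−fR + √((fR)² + 4 fR V_g)]/2 = [−19.6 + √(19.6² + 4×19.6×24)]/2 = 14 m/s
Subgeostrophic (V < V_g = 24 m/s), as expected around a low.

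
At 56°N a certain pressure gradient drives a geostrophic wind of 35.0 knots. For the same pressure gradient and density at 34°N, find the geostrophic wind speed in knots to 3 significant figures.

51.9 knots

With the same pressure gradient and density, V_g ∝ 1/f ∝ 1/sin φ.
V₂ = V₁ · sin φ₁ / sin φ₂ = 35.0 × sin 56° / sin 34°
V₂ = 35.0 × 0.8290/0.5592 = 51.9 knots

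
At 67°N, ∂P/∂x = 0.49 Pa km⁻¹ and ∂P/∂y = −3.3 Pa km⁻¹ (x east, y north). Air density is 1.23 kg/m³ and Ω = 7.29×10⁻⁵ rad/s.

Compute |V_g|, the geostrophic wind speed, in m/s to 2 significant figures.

Coriolis parameter at 67°N:
f = 2Ω sin φ = 2 × 7.29×10⁻⁵ × sin 67° = 1.34×10⁻⁴ s⁻¹
Component geostrophic relations (x east, y north):
u_g = −(1/(fρ)) ∂P/∂y,  v_g = (1/(fρ)) ∂P/∂x
u_g = −(−3.3×10⁻³)/(1.34×10⁻⁴ × 1.23) = 20.0 m/s;  v_g = (0.49×10⁻³)/(1.34×10⁻⁴ × 1.23) = 2.97 m/s
|V_g| = √(u_g² + v_g²) = 20.2 m/s

20 m/s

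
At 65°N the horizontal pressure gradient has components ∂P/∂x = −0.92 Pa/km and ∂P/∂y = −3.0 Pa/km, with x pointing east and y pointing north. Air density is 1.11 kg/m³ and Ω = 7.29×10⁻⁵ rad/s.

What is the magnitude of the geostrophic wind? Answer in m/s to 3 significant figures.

21.4 m/s

Coriolis parameter at 65°N:
f = 2Ω sin φ = 2 × 7.29×10⁻⁵ × sin 65° = 1.32×10⁻⁴ s⁻¹
Component geostrophic relations (x east, y north):
u_g = −(1/(fρ)) ∂P/∂y,  v_g = (1/(fρ)) ∂P/∂x
u_g = −(−3.0×10⁻³)/(1.32×10⁻⁴ × 1.11) = 20.5 m/s;  v_g = (−0.92×10⁻³)/(1.32×10⁻⁴ × 1.11) = −6.27 m/s
|V_g| = √(u_g² + v_g²) = 21.4 m/s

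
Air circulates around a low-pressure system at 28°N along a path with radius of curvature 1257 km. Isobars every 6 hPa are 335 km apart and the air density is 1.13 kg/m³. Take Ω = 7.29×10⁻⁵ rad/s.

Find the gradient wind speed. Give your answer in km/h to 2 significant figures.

68 km/h

Coriolis parameter at 28°N:
f = 2Ω sin φ = 2 × 7.29×10⁻⁵ × sin 28° = 6.84×10⁻⁵ s⁻¹
Pressure gradient: |∂P/∂n| = 600 Pa / 335000 m = 1.79×10⁻³ Pa/m
Geostrophic speed: V_g = |∂P/∂n|/(fρ) = 1.79×10⁻³/(6.84×10⁻⁵ × 1.13) = 23.2 m/s
Around a low, centrifugal force acts outward with Coriolis, so pressure-gradient force balances both:
(1/ρ)|∂P/∂n| = fV + V²/R  →  V² + fR·V − fR·V_g = 0
With fR = 6.84×10⁻⁵ × 1257×10³ m = 86.0 m/s:
V = [−fR + √((fR)² + 4 fR V_g)]/2 = [−86.0 + √(86.0² + 4×86.0×23.2)]/2 = 19 m/s
Subgeostrophic (V < V_g = 23.2 m/s), as expected around a low.
Converting: 19 m/s × 3.6 = 68 km/h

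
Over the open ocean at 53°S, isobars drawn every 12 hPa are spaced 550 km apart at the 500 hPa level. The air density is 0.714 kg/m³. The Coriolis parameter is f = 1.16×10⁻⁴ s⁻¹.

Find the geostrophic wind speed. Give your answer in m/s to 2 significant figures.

26 m/s

Pressure gradient: |∂P/∂n| = 1200 Pa / 550000 m = 2.18×10⁻³ Pa/m
Geostrophic balance (pressure-gradient force = Coriolis force):
V_g = (1/(fρ)) |∂P/∂n| = 2.18×10⁻³ / (1.16×10⁻⁴ × 0.714) = 26.3 m/s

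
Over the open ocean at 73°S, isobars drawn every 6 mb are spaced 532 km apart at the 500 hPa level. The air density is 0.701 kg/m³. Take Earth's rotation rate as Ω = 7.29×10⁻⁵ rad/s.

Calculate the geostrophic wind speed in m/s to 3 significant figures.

11.5 m/s

Coriolis parameter at 73°S:
f = 2Ω sin φ = 2 × 7.29×10⁻⁵ × sin 73° = 1.39×10⁻⁴ s⁻¹
Pressure gradient: |∂P/∂n| = 600 Pa / 532000 m = 1.13×10⁻³ Pa/m
Geostrophic balance (pressure-gradient force = Coriolis force):
V_g = (1/(fρ)) |∂P/∂n| = 1.13×10⁻³ / (1.39×10⁻⁴ × 0.701) = 11.5 m/s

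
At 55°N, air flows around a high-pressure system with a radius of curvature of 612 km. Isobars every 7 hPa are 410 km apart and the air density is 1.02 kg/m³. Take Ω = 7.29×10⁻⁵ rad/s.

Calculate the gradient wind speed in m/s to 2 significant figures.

Coriolis parameter at 55°N:
f = 2Ω sin φ = 2 × 7.29×10⁻⁵ × sin 55° = 1.19×10⁻⁴ s⁻¹
Pressure gradient: |∂P/∂n| = 700 Pa / 410000 m = 1.71×10⁻³ Pa/m
Geostrophic speed: V_g = |∂P/∂n|/(fρ) = 1.71×10⁻³/(1.19×10⁻⁴ × 1.02) = 14.0 m/s
Around a high, pressure-gradient force acts outward with centrifugal, so Coriolis balances both:
fV = (1/ρ)|∂P/∂n| + V²/R  →  V² − fR·V + fR·V_g = 0
With fR = 1.19×10⁻⁴ × 612×10³ m = 73.1 m/s:
V = [fR − √((fR)² − 4 fR V_g)]/2 = [73.1 − √(73.1² − 4×73.1×14)]/2 = 18.9 m/s
Supergeostrophic (V > V_g = 14 m/s), as expected around a high.

19 m/s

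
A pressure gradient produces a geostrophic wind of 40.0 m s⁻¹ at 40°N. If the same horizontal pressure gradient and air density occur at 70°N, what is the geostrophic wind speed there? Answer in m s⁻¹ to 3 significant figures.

27.4 m s⁻¹

With the same pressure gradient and density, V_g ∝ 1/f ∝ 1/sin φ.
V₂ = V₁ · sin φ₁ / sin φ₂ = 40.0 × sin 40° / sin 70°
V₂ = 40.0 × 0.6428/0.9397 = 27.4 m s⁻¹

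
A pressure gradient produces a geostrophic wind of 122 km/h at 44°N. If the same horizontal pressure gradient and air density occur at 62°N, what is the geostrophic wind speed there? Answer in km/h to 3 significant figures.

With the same pressure gradient and density, V_g ∝ 1/f ∝ 1/sin φ.
V₂ = V₁ · sin φ₁ / sin φ₂ = 122 × sin 44° / sin 62°
V₂ = 122 × 0.6947/0.8829 = 96.0 km/h

96.0 km/h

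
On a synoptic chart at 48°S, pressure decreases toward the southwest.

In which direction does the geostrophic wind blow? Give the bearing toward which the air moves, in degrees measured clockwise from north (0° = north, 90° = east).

The pressure-gradient force points toward the southwest (bearing 225°).
Geostrophic balance: in the Southern Hemisphere the Coriolis force deflects motion to the left, so the geostrophic wind blows 90° to the left of the pressure-gradient force (low pressure on the right).
Rotating 225° by 90° counterclockwise gives 135° — the wind blows toward the southeast.

135°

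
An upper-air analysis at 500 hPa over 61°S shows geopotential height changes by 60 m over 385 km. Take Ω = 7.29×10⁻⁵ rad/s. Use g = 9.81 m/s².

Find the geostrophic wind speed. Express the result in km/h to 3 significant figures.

Coriolis parameter at 61°S:
f = 2Ω sin φ = 2 × 7.29×10⁻⁵ × sin 61° = 1.28×10⁻⁴ s⁻¹
Height gradient: |∂Z/∂n| = 60 m / 385000 m = 1.56×10⁻⁴
On a pressure surface, geostrophic balance gives V_g = (g/f)|∂Z/∂n|:
V_g = 9.81 × 1.56×10⁻⁴ / 1.28×10⁻⁴ = 12.0 m/s
Converting: 12.0 m/s × 3.6 = 43.2 km/h

43.2 km/h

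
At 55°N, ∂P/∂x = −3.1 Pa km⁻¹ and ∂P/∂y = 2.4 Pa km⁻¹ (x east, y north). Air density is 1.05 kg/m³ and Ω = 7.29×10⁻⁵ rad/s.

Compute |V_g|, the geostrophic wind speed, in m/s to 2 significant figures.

31 m/s

Coriolis parameter at 55°N:
f = 2Ω sin φ = 2 × 7.29×10⁻⁵ × sin 55° = 1.19×10⁻⁴ s⁻¹
Component geostrophic relations (x east, y north):
u_g = −(1/(fρ)) ∂P/∂y,  v_g = (1/(fρ)) ∂P/∂x
u_g = −(2.4×10⁻³)/(1.19×10⁻⁴ × 1.05) = −19.1 m/s;  v_g = (−3.1×10⁻³)/(1.19×10⁻⁴ × 1.05) = −24.7 m/s
|V_g| = √(u_g² + v_g²) = 31.3 m/s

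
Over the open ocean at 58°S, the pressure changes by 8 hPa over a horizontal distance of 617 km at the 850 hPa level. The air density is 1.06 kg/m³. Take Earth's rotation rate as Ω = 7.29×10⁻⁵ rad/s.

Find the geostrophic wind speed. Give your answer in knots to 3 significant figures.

19.2 knots

Coriolis parameter at 58°S:
f = 2Ω sin φ = 2 × 7.29×10⁻⁵ × sin 58° = 1.24×10⁻⁴ s⁻¹
Pressure gradient: |∂P/∂n| = 800 Pa / 617000 m = 1.30×10⁻³ Pa/m
Geostrophic balance (pressure-gradient force = Coriolis force):
V_g = (1/(fρ)) |∂P/∂n| = 1.30×10⁻³ / (1.24×10⁻⁴ × 1.06) = 9.89 m/s
Converting: 9.89 m/s × 1.944 = 19.2 knots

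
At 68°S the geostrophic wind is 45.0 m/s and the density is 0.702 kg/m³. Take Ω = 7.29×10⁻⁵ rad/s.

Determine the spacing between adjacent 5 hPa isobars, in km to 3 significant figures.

117 km

Coriolis parameter at 68°S:
f = 2Ω sin φ = 2 × 7.29×10⁻⁵ × sin 68° = 1.35×10⁻⁴ s⁻¹
Geostrophic balance rearranged: |∂P/∂n| = f ρ V_g
|∂P/∂n| = 1.35×10⁻⁴ × 0.702 × 45.0 = 4.27×10⁻³ Pa/m
Isobar spacing: Δn = ΔP/|∂P/∂n| = 500 Pa / 4.27×10⁻³ Pa/m = 117084 m ≈ 117 km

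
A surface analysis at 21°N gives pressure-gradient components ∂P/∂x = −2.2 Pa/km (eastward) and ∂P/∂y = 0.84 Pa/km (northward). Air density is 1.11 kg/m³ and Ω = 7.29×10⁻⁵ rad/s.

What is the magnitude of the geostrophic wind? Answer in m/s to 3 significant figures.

Coriolis parameter at 21°N:
f = 2Ω sin φ = 2 × 7.29×10⁻⁵ × sin 21° = 5.23×10⁻⁵ s⁻¹
Component geostrophic relations (x east, y north):
u_g = −(1/(fρ)) ∂P/∂y,  v_g = (1/(fρ)) ∂P/∂x
u_g = −(0.84×10⁻³)/(5.23×10⁻⁵ × 1.11) = −14.5 m/s;  v_g = (−2.2×10⁻³)/(5.23×10⁻⁵ × 1.11) = −37.9 m/s
|V_g| = √(u_g² + v_g²) = 40.6 m/s

40.6 m/s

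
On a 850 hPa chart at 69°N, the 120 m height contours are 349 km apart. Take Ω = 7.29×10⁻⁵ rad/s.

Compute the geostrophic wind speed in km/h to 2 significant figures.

89 km/h

Coriolis parameter at 69°N:
f = 2Ω sin φ = 2 × 7.29×10⁻⁵ × sin 69° = 1.36×10⁻⁴ s⁻¹
Height gradient: |∂Z/∂n| = 120 m / 349000 m = 3.44×10⁻⁴
On a pressure surface, geostrophic balance gives V_g = (g/f)|∂Z/∂n|:
V_g = 9.81 × 3.44×10⁻⁴ / 1.36×10⁻⁴ = 24.8 m/s
Converting: 24.8 m/s × 3.6 = 89 km/h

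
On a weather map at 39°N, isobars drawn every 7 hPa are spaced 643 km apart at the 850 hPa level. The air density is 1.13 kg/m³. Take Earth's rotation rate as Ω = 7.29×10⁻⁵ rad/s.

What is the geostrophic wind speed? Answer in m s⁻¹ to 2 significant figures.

Coriolis parameter at 39°N:
f = 2Ω sin φ = 2 × 7.29×10⁻⁵ × sin 39° = 9.18×10⁻⁵ s⁻¹
Pressure gradient: |∂P/∂n| = 700 Pa / 643000 m = 1.09×10⁻³ Pa/m
Geostrophic balance (pressure-gradient force = Coriolis force):
V_g = (1/(fρ)) |∂P/∂n| = 1.09×10⁻³ / (9.18×10⁻⁵ × 1.13) = 10.5 m/s

10 m s⁻¹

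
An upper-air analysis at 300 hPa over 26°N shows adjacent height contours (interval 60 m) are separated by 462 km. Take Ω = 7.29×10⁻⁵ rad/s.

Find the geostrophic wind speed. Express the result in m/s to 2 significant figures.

Coriolis parameter at 26°N:
f = 2Ω sin φ = 2 × 7.29×10⁻⁵ × sin 26° = 6.39×10⁻⁵ s⁻¹
Height gradient: |∂Z/∂n| = 60 m / 462000 m = 1.30×10⁻⁴
On a pressure surface, geostrophic balance gives V_g = (g/f)|∂Z/∂n|:
V_g = 9.81 × 1.30×10⁻⁴ / 6.39×10⁻⁵ = 19.9 m/s

20 m/s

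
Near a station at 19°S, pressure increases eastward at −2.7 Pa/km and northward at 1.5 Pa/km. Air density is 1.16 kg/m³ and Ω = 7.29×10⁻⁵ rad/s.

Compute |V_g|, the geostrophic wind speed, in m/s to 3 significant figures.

56.1 m/s

Coriolis parameter at 19°S:
f = 2Ω sin φ = 2 × 7.29×10⁻⁵ × sin 19° = 4.75×10⁻⁵ s⁻¹
In the Southern Hemisphere f is negative: f = −4.75×10⁻⁵ s⁻¹.
Component geostrophic relations (x east, y north):
u_g = −(1/(fρ)) ∂P/∂y,  v_g = (1/(fρ)) ∂P/∂x
u_g = −(1.5×10⁻³)/(−4.75×10⁻⁵ × 1.16) = 27.2 m/s;  v_g = (−2.7×10⁻³)/(−4.75×10⁻⁵ × 1.16) = 49.0 m/s
|V_g| = √(u_g² + v_g²) = 56.1 m/s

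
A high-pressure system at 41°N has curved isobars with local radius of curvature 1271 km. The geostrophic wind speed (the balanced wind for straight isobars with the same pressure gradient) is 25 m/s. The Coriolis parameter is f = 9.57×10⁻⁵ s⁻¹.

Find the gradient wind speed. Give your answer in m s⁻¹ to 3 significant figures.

Around a high, pressure-gradient force acts outward with centrifugal, so Coriolis balances both:
fV = (1/ρ)|∂P/∂n| + V²/R  →  V² − fR·V + fR·V_g = 0
With fR = 9.57×10⁻⁵ × 1271×10³ m = 122 m/s:
V = [fR − √((fR)² − 4 fR V_g)]/2 = [122 − √(122² − 4×122×25)]/2 = 35.2 m/s
Supergeostrophic (V > V_g = 25 m/s), as expected around a high.

35.2 m s⁻¹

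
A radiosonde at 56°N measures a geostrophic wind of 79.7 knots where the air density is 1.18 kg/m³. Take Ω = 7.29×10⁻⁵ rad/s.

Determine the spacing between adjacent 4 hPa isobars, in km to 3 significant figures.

68.4 km

Coriolis parameter at 56°N:
f = 2Ω sin φ = 2 × 7.29×10⁻⁵ × sin 56° = 1.21×10⁻⁴ s⁻¹
Wind speed in SI: 79.7 knots = 41.0 m/s
Geostrophic balance rearranged: |∂P/∂n| = f ρ V_g
|∂P/∂n| = 1.21×10⁻⁴ × 1.18 × 41.0 = 5.85×10⁻³ Pa/m
Isobar spacing: Δn = ΔP/|∂P/∂n| = 400 Pa / 5.85×10⁻³ Pa/m = 68399 m ≈ 68.4 km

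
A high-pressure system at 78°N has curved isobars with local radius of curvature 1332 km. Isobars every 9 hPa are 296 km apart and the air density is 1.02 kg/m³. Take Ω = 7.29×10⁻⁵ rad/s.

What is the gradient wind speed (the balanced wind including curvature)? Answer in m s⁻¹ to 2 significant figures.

Coriolis parameter at 78°N:
f = 2Ω sin φ = 2 × 7.29×10⁻⁵ × sin 78° = 1.43×10⁻⁴ s⁻¹
Pressure gradient: |∂P/∂n| = 900 Pa / 296000 m = 3.04×10⁻³ Pa/m
Geostrophic speed: V_g = |∂P/∂n|/(fρ) = 3.04×10⁻³/(1.43×10⁻⁴ × 1.02) = 20.9 m/s
Around a high, pressure-gradient force acts outward with centrifugal, so Coriolis balances both:
fV = (1/ρ)|∂P/∂n| + V²/R  →  V² − fR·V + fR·V_g = 0
With fR = 1.43×10⁻⁴ × 1332×10³ m = 190 m/s:
V = [fR − √((fR)² − 4 fR V_g)]/2 = [190 − √(190² − 4×190×20.9)]/2 = 23.9 m/s
Supergeostrophic (V > V_g = 20.9 m/s), as expected around a high.

24 m s⁻¹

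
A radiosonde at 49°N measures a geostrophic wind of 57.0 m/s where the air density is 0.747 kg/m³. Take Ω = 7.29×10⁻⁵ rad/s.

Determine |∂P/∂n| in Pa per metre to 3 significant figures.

Coriolis parameter at 49°N:
f = 2Ω sin φ = 2 × 7.29×10⁻⁵ × sin 49° = 1.10×10⁻⁴ s⁻¹
Geostrophic balance rearranged: |∂P/∂n| = f ρ V_g
|∂P/∂n| = 1.10×10⁻⁴ × 0.747 × 57.0 = 4.69×10⁻³ Pa/m

4.69×10⁻³ Pa/m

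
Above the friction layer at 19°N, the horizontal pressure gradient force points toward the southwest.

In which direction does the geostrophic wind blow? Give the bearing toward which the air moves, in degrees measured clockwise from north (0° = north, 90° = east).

The pressure-gradient force points toward the southwest (bearing 225°).
Geostrophic balance: in the Northern Hemisphere the Coriolis force deflects motion to the right, so the geostrophic wind blows 90° to the right of the pressure-gradient force (low pressure on the left).
Rotating 225° by 90° clockwise gives 315° — the wind blows toward the northwest.

315°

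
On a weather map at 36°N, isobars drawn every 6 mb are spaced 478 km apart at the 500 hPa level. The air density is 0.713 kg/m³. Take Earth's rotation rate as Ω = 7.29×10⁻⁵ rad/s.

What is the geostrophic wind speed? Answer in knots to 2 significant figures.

40 knots

Coriolis parameter at 36°N:
f = 2Ω sin φ = 2 × 7.29×10⁻⁵ × sin 36° = 8.57×10⁻⁵ s⁻¹
Pressure gradient: |∂P/∂n| = 600 Pa / 478000 m = 1.26×10⁻³ Pa/m
Geostrophic balance (pressure-gradient force = Coriolis force):
V_g = (1/(fρ)) |∂P/∂n| = 1.26×10⁻³ / (8.57×10⁻⁵ × 0.713) = 20.5 m/s
Converting: 20.5 m/s × 1.944 = 40 knots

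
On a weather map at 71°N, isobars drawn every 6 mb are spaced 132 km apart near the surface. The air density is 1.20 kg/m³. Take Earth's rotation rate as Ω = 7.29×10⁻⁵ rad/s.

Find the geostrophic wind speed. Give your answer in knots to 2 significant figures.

53 knots

Coriolis parameter at 71°N:
f = 2Ω sin φ = 2 × 7.29×10⁻⁵ × sin 71° = 1.38×10⁻⁴ s⁻¹
Pressure gradient: |∂P/∂n| = 600 Pa / 132000 m = 4.55×10⁻³ Pa/m
Geostrophic balance (pressure-gradient force = Coriolis force):
V_g = (1/(fρ)) |∂P/∂n| = 4.55×10⁻³ / (1.38×10⁻⁴ × 1.20) = 27.5 m/s
Converting: 27.5 m/s × 1.944 = 53 knots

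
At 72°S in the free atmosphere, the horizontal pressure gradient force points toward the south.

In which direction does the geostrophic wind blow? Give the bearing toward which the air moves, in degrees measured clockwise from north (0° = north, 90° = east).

090°

The pressure-gradient force points toward the south (bearing 180°).
Geostrophic balance: in the Southern Hemisphere the Coriolis force deflects motion to the left, so the geostrophic wind blows 90° to the left of the pressure-gradient force (low pressure on the right).
Rotating 180° by 90° counterclockwise gives 090° — the wind blows toward the east.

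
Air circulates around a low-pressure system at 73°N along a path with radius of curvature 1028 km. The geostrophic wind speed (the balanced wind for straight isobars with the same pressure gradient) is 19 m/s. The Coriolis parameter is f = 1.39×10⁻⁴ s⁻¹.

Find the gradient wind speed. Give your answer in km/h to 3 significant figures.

61.1 km/h

Around a low, centrifugal force acts outward with Coriolis, so pressure-gradient force balances both:
(1/ρ)|∂P/∂n| = fV + V²/R  →  V² + fR·V − fR·V_g = 0
With fR = 1.39×10⁻⁴ × 1028×10³ m = 143 m/s:
V = [−fR + √((fR)² + 4 fR V_g)]/2 = [−143 + √(143² + 4×143×19)]/2 = 17 m/s
Subgeostrophic (V < V_g = 19 m/s), as expected around a low.
Converting: 17 m/s × 3.6 = 61.1 km/h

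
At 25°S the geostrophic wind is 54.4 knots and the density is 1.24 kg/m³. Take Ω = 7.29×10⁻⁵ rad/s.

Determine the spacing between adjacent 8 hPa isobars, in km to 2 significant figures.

370 km

Coriolis parameter at 25°S:
f = 2Ω sin φ = 2 × 7.29×10⁻⁵ × sin 25° = 6.16×10⁻⁵ s⁻¹
Wind speed in SI: 54.4 knots = 28.0 m/s
Geostrophic balance rearranged: |∂P/∂n| = f ρ V_g
|∂P/∂n| = 6.16×10⁻⁵ × 1.24 × 28.0 = 2.14×10⁻³ Pa/m
Isobar spacing: Δn = ΔP/|∂P/∂n| = 800 Pa / 2.14×10⁻³ Pa/m = 374133 m ≈ 370 km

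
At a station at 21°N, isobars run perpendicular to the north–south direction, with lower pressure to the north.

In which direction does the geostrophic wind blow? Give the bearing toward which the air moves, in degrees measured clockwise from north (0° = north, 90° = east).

090°

The pressure-gradient force points toward the north (bearing 000°).
Geostrophic balance: in the Northern Hemisphere the Coriolis force deflects motion to the right, so the geostrophic wind blows 90° to the right of the pressure-gradient force (low pressure on the left).
Rotating 000° by 90° clockwise gives 090° — the wind blows toward the east.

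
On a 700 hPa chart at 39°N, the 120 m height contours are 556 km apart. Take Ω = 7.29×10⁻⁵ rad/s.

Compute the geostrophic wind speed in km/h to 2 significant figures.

83 km/h

Coriolis parameter at 39°N:
f = 2Ω sin φ = 2 × 7.29×10⁻⁵ × sin 39° = 9.18×10⁻⁵ s⁻¹
Height gradient: |∂Z/∂n| = 120 m / 556000 m = 2.16×10⁻⁴
On a pressure surface, geostrophic balance gives V_g = (g/f)|∂Z/∂n|:
V_g = 9.81 × 2.16×10⁻⁴ / 9.18×10⁻⁵ = 23.1 m/s
Converting: 23.1 m/s × 3.6 = 83 km/h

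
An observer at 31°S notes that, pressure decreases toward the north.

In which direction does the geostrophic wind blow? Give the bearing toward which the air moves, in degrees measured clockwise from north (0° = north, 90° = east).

270°

The pressure-gradient force points toward the north (bearing 000°).
Geostrophic balance: in the Southern Hemisphere the Coriolis force deflects motion to the left, so the geostrophic wind blows 90° to the left of the pressure-gradient force (low pressure on the right).
Rotating 000° by 90° counterclockwise gives 270° — the wind blows toward the west.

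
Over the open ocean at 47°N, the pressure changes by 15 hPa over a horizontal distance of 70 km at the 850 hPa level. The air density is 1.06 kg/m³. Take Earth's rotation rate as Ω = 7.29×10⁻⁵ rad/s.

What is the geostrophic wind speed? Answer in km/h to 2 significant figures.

680 km/h

Coriolis parameter at 47°N:
f = 2Ω sin φ = 2 × 7.29×10⁻⁵ × sin 47° = 1.07×10⁻⁴ s⁻¹
Pressure gradient: |∂P/∂n| = 1500 Pa / 70000 m = 2.14×10⁻² Pa/m
Geostrophic balance (pressure-gradient force = Coriolis force):
V_g = (1/(fρ)) |∂P/∂n| = 2.14×10⁻² / (1.07×10⁻⁴ × 1.06) = 190 m/s
Converting: 190 m/s × 3.6 = 680 km/h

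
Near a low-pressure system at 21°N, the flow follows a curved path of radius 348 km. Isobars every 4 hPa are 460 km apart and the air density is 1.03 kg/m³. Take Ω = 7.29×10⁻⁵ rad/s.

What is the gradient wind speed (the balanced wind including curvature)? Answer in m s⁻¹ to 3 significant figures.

10.3 m s⁻¹

Coriolis parameter at 21°N:
f = 2Ω sin φ = 2 × 7.29×10⁻⁵ × sin 21° = 5.23×10⁻⁵ s⁻¹
Pressure gradient: |∂P/∂n| = 400 Pa / 460000 m = 8.70×10⁻⁴ Pa/m
Geostrophic speed: V_g = |∂P/∂n|/(fρ) = 8.70×10⁻⁴/(5.23×10⁻⁵ × 1.03) = 16.2 m/s
Around a low, centrifugal force acts outward with Coriolis, so pressure-gradient force balances both:
(1/ρ)|∂P/∂n| = fV + V²/R  →  V² + fR·V − fR·V_g = 0
With fR = 5.23×10⁻⁵ × 348×10³ m = 18.2 m/s:
V = [−fR + √((fR)² + 4 fR V_g)]/2 = [−18.2 + √(18.2² + 4×18.2×16.2)]/2 = 10.3 m/s
Subgeostrophic (V < V_g = 16.2 m/s), as expected around a low.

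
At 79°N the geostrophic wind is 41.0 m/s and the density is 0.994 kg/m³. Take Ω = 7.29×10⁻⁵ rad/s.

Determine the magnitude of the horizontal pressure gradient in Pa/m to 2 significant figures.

5.8×10⁻³ Pa/m

Coriolis parameter at 79°N:
f = 2Ω sin φ = 2 × 7.29×10⁻⁵ × sin 79° = 1.43×10⁻⁴ s⁻¹
Geostrophic balance rearranged: |∂P/∂n| = f ρ V_g
|∂P/∂n| = 1.43×10⁻⁴ × 0.994 × 41.0 = 5.83×10⁻³ Pa/m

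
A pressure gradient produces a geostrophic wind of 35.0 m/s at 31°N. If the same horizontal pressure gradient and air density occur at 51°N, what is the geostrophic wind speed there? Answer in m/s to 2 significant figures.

23 m/s

With the same pressure gradient and density, V_g ∝ 1/f ∝ 1/sin φ.
V₂ = V₁ · sin φ₁ / sin φ₂ = 35.0 × sin 31° / sin 51°
V₂ = 35.0 × 0.5150/0.7771 = 23 m/s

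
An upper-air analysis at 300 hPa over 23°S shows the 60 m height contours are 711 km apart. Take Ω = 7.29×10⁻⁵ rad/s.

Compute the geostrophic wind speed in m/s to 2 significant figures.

Coriolis parameter at 23°S:
f = 2Ω sin φ = 2 × 7.29×10⁻⁵ × sin 23° = 5.70×10⁻⁵ s⁻¹
Height gradient: |∂Z/∂n| = 60 m / 711000 m = 8.44×10⁻⁵
On a pressure surface, geostrophic balance gives V_g = (g/f)|∂Z/∂n|:
V_g = 9.81 × 8.44×10⁻⁵ / 5.70×10⁻⁵ = 14.5 m/s

15 m/s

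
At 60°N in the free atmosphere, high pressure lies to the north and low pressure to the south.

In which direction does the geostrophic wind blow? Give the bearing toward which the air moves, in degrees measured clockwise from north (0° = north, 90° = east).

The pressure-gradient force points toward the south (bearing 180°).
Geostrophic balance: in the Northern Hemisphere the Coriolis force deflects motion to the right, so the geostrophic wind blows 90° to the right of the pressure-gradient force (low pressure on the left).
Rotating 180° by 90° clockwise gives 270° — the wind blows toward the west.

270°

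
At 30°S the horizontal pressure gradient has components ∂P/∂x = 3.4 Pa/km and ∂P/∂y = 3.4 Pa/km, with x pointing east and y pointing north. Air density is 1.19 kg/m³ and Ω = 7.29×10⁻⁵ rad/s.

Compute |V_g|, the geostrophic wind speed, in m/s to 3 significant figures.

Coriolis parameter at 30°S:
f = 2Ω sin φ = 2 × 7.29×10⁻⁵ × sin 30° = 7.29×10⁻⁵ s⁻¹
In the Southern Hemisphere f is negative: f = −7.29×10⁻⁵ s⁻¹.
Component geostrophic relations (x east, y north):
u_g = −(1/(fρ)) ∂P/∂y,  v_g = (1/(fρ)) ∂P/∂x
u_g = −(3.4×10⁻³)/(−7.29×10⁻⁵ × 1.19) = 39.2 m/s;  v_g = (3.4×10⁻³)/(−7.29×10⁻⁵ × 1.19) = −39.2 m/s
|V_g| = √(u_g² + v_g²) = 55.4 m/s

55.4 m/s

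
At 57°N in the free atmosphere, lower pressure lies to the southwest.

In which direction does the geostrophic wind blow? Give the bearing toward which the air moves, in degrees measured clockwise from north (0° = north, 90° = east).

315°

The pressure-gradient force points toward the southwest (bearing 225°).
Geostrophic balance: in the Northern Hemisphere the Coriolis force deflects motion to the right, so the geostrophic wind blows 90° to the right of the pressure-gradient force (low pressure on the left).
Rotating 225° by 90° clockwise gives 315° — the wind blows toward the northwest.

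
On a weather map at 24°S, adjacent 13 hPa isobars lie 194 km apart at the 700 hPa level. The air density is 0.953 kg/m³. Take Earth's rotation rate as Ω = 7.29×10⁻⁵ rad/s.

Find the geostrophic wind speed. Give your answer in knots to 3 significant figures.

230 knots

Coriolis parameter at 24°S:
f = 2Ω sin φ = 2 × 7.29×10⁻⁵ × sin 24° = 5.93×10⁻⁵ s⁻¹
Pressure gradient: |∂P/∂n| = 1300 Pa / 194000 m = 6.70×10⁻³ Pa/m
Geostrophic balance (pressure-gradient force = Coriolis force):
V_g = (1/(fρ)) |∂P/∂n| = 6.70×10⁻³ / (5.93×10⁻⁵ × 0.953) = 119 m/s
Converting: 119 m/s × 1.944 = 230 knots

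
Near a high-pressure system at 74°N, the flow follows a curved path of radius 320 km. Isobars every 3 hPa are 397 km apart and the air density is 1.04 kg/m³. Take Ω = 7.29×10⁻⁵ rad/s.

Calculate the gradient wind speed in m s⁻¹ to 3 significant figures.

5.98 m s⁻¹

Coriolis parameter at 74°N:
f = 2Ω sin φ = 2 × 7.29×10⁻⁵ × sin 74° = 1.40×10⁻⁴ s⁻¹
Pressure gradient: |∂P/∂n| = 300 Pa / 397000 m = 7.56×10⁻⁴ Pa/m
Geostrophic speed: V_g = |∂P/∂n|/(fρ) = 7.56×10⁻⁴/(1.40×10⁻⁴ × 1.04) = 5.18 m/s
Around a high, pressure-gradient force acts outward with centrifugal, so Coriolis balances both:
fV = (1/ρ)|∂P/∂n| + V²/R  →  V² − fR·V + fR·V_g = 0
With fR = 1.40×10⁻⁴ × 320×10³ m = 44.8 m/s:
V = [fR − √((fR)² − 4 fR V_g)]/2 = [44.8 − √(44.8² − 4×44.8×5.18)]/2 = 5.98 m/s
Supergeostrophic (V > V_g = 5.18 m/s), as expected around a high.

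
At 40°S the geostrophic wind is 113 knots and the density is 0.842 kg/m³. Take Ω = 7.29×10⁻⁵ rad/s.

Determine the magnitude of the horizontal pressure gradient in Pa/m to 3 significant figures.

Coriolis parameter at 40°S:
f = 2Ω sin φ = 2 × 7.29×10⁻⁵ × sin 40° = 9.37×10⁻⁵ s⁻¹
Wind speed in SI: 113 knots = 58.1 m/s
Geostrophic balance rearranged: |∂P/∂n| = f ρ V_g
|∂P/∂n| = 9.37×10⁻⁵ × 0.842 × 58.1 = 4.59×10⁻³ Pa/m

4.59×10⁻³ Pa/m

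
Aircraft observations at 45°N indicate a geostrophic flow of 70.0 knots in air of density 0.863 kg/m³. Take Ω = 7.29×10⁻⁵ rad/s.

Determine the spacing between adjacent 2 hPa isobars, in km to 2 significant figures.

Coriolis parameter at 45°N:
f = 2Ω sin φ = 2 × 7.29×10⁻⁵ × sin 45° = 1.03×10⁻⁴ s⁻¹
Wind speed in SI: 70.0 knots = 36.0 m/s
Geostrophic balance rearranged: |∂P/∂n| = f ρ V_g
|∂P/∂n| = 1.03×10⁻⁴ × 0.863 × 36.0 = 3.20×10⁻³ Pa/m
Isobar spacing: Δn = ΔP/|∂P/∂n| = 200 Pa / 3.20×10⁻³ Pa/m = 62422 m ≈ 62 km

62 km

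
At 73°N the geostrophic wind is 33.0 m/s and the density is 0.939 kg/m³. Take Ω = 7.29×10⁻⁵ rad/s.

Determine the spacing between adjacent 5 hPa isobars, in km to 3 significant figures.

Coriolis parameter at 73°N:
f = 2Ω sin φ = 2 × 7.29×10⁻⁵ × sin 73° = 1.39×10⁻⁴ s⁻¹
Geostrophic balance rearranged: |∂P/∂n| = f ρ V_g
|∂P/∂n| = 1.39×10⁻⁴ × 0.939 × 33.0 = 4.32×10⁻³ Pa/m
Isobar spacing: Δn = ΔP/|∂P/∂n| = 500 Pa / 4.32×10⁻³ Pa/m = 115728 m ≈ 116 km

116 km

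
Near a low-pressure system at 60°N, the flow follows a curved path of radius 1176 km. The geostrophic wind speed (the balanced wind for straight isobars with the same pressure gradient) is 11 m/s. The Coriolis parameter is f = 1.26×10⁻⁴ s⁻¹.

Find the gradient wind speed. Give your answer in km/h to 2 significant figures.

37 km/h

Around a low, centrifugal force acts outward with Coriolis, so pressure-gradient force balances both:
(1/ρ)|∂P/∂n| = fV + V²/R  →  V² + fR·V − fR·V_g = 0
With fR = 1.26×10⁻⁴ × 1176×10³ m = 148 m/s:
V = [−fR + √((fR)² + 4 fR V_g)]/2 = [−148 + √(148² + 4×148×11)]/2 = 10.3 m/s
Subgeostrophic (V < V_g = 11 m/s), as expected around a low.
Converting: 10.3 m/s × 3.6 = 37 km/h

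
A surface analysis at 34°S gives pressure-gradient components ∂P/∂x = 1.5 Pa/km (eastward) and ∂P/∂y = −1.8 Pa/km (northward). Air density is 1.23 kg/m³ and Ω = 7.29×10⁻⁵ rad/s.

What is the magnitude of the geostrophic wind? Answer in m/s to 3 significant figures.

23.4 m/s

Coriolis parameter at 34°S:
f = 2Ω sin φ = 2 × 7.29×10⁻⁵ × sin 34° = 8.15×10⁻⁵ s⁻¹
In the Southern Hemisphere f is negative: f = −8.15×10⁻⁵ s⁻¹.
Component geostrophic relations (x east, y north):
u_g = −(1/(fρ)) ∂P/∂y,  v_g = (1/(fρ)) ∂P/∂x
u_g = −(−1.8×10⁻³)/(−8.15×10⁻⁵ × 1.23) = −17.9 m/s;  v_g = (1.5×10⁻³)/(−8.15×10⁻⁵ × 1.23) = −15.0 m/s
|V_g| = √(u_g² + v_g²) = 23.4 m/s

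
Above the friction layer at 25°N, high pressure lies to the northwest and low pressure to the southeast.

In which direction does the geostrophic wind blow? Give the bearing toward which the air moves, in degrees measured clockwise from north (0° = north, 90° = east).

The pressure-gradient force points toward the southeast (bearing 135°).
Geostrophic balance: in the Northern Hemisphere the Coriolis force deflects motion to the right, so the geostrophic wind blows 90° to the right of the pressure-gradient force (low pressure on the left).
Rotating 135° by 90° clockwise gives 225° — the wind blows toward the southwest.

225°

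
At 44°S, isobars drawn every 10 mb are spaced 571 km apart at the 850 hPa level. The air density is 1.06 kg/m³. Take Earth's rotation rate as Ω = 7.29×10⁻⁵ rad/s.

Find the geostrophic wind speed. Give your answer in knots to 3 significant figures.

Coriolis parameter at 44°S:
f = 2Ω sin φ = 2 × 7.29×10⁻⁵ × sin 44° = 1.01×10⁻⁴ s⁻¹
Pressure gradient: |∂P/∂n| = 1000 Pa / 571000 m = 1.75×10⁻³ Pa/m
Geostrophic balance (pressure-gradient force = Coriolis force):
V_g = (1/(fρ)) |∂P/∂n| = 1.75×10⁻³ / (1.01×10⁻⁴ × 1.06) = 16.3 m/s
Converting: 16.3 m/s × 1.944 = 31.7 knots

31.7 knots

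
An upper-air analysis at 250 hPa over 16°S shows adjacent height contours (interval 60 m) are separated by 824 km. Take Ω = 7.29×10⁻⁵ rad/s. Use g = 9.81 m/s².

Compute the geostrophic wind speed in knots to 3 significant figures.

Coriolis parameter at 16°S:
f = 2Ω sin φ = 2 × 7.29×10⁻⁵ × sin 16° = 4.02×10⁻⁵ s⁻¹
Height gradient: |∂Z/∂n| = 60 m / 824000 m = 7.28×10⁻⁵
On a pressure surface, geostrophic balance gives V_g = (g/f)|∂Z/∂n|:
V_g = 9.81 × 7.28×10⁻⁵ / 4.02×10⁻⁵ = 17.8 m/s
Converting: 17.8 m/s × 1.944 = 34.6 knots

34.6 knots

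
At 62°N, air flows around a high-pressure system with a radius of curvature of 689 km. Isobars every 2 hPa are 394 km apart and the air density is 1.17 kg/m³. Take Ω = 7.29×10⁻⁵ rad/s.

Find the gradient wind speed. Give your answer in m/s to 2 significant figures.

3.5 m/s

Coriolis parameter at 62°N:
f = 2Ω sin φ = 2 × 7.29×10⁻⁵ × sin 62° = 1.29×10⁻⁴ s⁻¹
Pressure gradient: |∂P/∂n| = 200 Pa / 394000 m = 5.08×10⁻⁴ Pa/m
Geostrophic speed: V_g = |∂P/∂n|/(fρ) = 5.08×10⁻⁴/(1.29×10⁻⁴ × 1.17) = 3.37 m/s
Around a high, pressure-gradient force acts outward with centrifugal, so Coriolis balances both:
fV = (1/ρ)|∂P/∂n| + V²/R  →  V² − fR·V + fR·V_g = 0
With fR = 1.29×10⁻⁴ × 689×10³ m = 88.7 m/s:
V = [fR − √((fR)² − 4 fR V_g)]/2 = [88.7 − √(88.7² − 4×88.7×3.37)]/2 = 3.51 m/s
Supergeostrophic (V > V_g = 3.37 m/s), as expected around a high.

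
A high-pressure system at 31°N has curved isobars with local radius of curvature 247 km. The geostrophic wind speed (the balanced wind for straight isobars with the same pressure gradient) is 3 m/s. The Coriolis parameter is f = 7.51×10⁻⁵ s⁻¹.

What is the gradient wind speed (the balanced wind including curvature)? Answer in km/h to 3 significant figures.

13.5 km/h

Around a high, pressure-gradient force acts outward with centrifugal, so Coriolis balances both:
fV = (1/ρ)|∂P/∂n| + V²/R  →  V² − fR·V + fR·V_g = 0
With fR = 7.51×10⁻⁵ × 247×10³ m = 18.5 m/s:
V = [fR − √((fR)² − 4 fR V_g)]/2 = [18.5 − √(18.5² − 4×18.5×3)]/2 = 3.76 m/s
Supergeostrophic (V > V_g = 3 m/s), as expected around a high.
Converting: 3.76 m/s × 3.6 = 13.5 km/h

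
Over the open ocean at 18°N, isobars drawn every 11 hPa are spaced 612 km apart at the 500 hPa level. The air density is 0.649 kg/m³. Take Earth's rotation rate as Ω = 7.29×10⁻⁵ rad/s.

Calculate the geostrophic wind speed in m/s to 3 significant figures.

61.5 m/s

Coriolis parameter at 18°N:
f = 2Ω sin φ = 2 × 7.29×10⁻⁵ × sin 18° = 4.51×10⁻⁵ s⁻¹
Pressure gradient: |∂P/∂n| = 1100 Pa / 612000 m = 1.80×10⁻³ Pa/m
Geostrophic balance (pressure-gradient force = Coriolis force):
V_g = (1/(fρ)) |∂P/∂n| = 1.80×10⁻³ / (4.51×10⁻⁵ × 0.649) = 61.5 m/s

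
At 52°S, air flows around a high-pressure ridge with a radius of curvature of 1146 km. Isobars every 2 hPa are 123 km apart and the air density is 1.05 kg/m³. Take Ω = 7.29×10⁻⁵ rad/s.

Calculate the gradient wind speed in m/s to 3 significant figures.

Coriolis parameter at 52°S:
f = 2Ω sin φ = 2 × 7.29×10⁻⁵ × sin 52° = 1.15×10⁻⁴ s⁻¹
Pressure gradient: |∂P/∂n| = 200 Pa / 123000 m = 1.63×10⁻³ Pa/m
Geostrophic speed: V_g = |∂P/∂n|/(fρ) = 1.63×10⁻³/(1.15×10⁻⁴ × 1.05) = 13.5 m/s
Around a high, pressure-gradient force acts outward with centrifugal, so Coriolis balances both:
fV = (1/ρ)|∂P/∂n| + V²/R  →  V² − fR·V + fR·V_g = 0
With fR = 1.15×10⁻⁴ × 1146×10³ m = 132 m/s:
V = [fR − √((fR)² − 4 fR V_g)]/2 = [132 − √(132² − 4×132×13.5)]/2 = 15.2 m/s
Supergeostrophic (V > V_g = 13.5 m/s), as expected around a high.

15.2 m/s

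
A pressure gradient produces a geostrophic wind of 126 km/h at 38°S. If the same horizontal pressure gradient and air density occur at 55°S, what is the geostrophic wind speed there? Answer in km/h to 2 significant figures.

With the same pressure gradient and density, V_g ∝ 1/f ∝ 1/sin φ.
V₂ = V₁ · sin φ₁ / sin φ₂ = 126 × sin 38° / sin 55°
V₂ = 126 × 0.6157/0.8192 = 95 km/h

95 km/h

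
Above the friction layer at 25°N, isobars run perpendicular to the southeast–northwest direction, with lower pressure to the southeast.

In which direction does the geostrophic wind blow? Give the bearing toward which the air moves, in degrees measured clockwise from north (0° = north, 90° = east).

225°

The pressure-gradient force points toward the southeast (bearing 135°).
Geostrophic balance: in the Northern Hemisphere the Coriolis force deflects motion to the right, so the geostrophic wind blows 90° to the right of the pressure-gradient force (low pressure on the left).
Rotating 135° by 90° clockwise gives 225° — the wind blows toward the southwest.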